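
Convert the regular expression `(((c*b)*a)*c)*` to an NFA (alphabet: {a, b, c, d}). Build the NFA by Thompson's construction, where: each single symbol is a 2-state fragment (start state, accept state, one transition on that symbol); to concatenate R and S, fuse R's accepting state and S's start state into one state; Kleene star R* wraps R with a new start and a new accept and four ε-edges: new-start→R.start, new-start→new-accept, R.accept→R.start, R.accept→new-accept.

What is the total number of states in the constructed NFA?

Per subexpression:
Each of the 4 symbol leaves contributes a 2-state fragment.
  c* — 4 states
  c*b — 5 states
  (c*b)* — 7 states
  (c*b)*a — 8 states
  ((c*b)*a)* — 10 states
  ((c*b)*a)*c — 11 states
  (((c*b)*a)*c)* — 13 states

13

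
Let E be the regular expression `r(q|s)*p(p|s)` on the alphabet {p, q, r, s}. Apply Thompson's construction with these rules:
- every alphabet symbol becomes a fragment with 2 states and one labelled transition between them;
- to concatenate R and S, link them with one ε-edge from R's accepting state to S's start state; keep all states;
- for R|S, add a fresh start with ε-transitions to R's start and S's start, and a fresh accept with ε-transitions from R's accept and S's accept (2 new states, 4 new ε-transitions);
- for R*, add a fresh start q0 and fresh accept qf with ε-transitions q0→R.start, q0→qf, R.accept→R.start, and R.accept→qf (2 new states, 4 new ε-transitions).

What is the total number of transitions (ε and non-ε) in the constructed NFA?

21

Bottom-up over the parse tree:
Each of the 6 symbol leaves contributes 1 transition (1 symbol, 0 ε).
  q|s — 6 transitions (2 symbol, 4 ε)
  (q|s)* — 10 transitions (2 symbol, 8 ε)
  p|s — 6 transitions (2 symbol, 4 ε)
  r(q|s)*p(p|s) — 21 transitions (6 symbol, 15 ε)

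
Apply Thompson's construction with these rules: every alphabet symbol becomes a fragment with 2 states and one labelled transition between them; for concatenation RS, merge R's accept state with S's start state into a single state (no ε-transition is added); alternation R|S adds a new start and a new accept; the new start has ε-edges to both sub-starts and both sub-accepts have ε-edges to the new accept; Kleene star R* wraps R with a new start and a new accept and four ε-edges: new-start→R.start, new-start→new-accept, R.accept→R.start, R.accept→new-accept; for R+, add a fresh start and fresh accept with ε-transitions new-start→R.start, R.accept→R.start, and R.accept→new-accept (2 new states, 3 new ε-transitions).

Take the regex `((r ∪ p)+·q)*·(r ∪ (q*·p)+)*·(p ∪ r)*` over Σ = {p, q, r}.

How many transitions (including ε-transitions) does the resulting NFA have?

42

By structural recursion:
Each of the 8 symbol leaves contributes 1 transition (1 symbol, 0 ε).
  r ∪ p : 6 transitions (2 symbol, 4 ε)
  (r ∪ p)+ : 9 transitions (2 symbol, 7 ε)
  (r ∪ p)+·q : 10 transitions (3 symbol, 7 ε)
  ((r ∪ p)+·q)* : 14 transitions (3 symbol, 11 ε)
  q* : 5 transitions (1 symbol, 4 ε)
  q*·p : 6 transitions (2 symbol, 4 ε)
  (q*·p)+ : 9 transitions (2 symbol, 7 ε)
  r ∪ (q*·p)+ : 14 transitions (3 symbol, 11 ε)
  (r ∪ (q*·p)+)* : 18 transitions (3 symbol, 15 ε)
  p ∪ r : 6 transitions (2 symbol, 4 ε)
  (p ∪ r)* : 10 transitions (2 symbol, 8 ε)
  ((r ∪ p)+·q)*·(r ∪ (q*·p)+)*·(p ∪ r)* : 42 transitions (8 symbol, 34 ε)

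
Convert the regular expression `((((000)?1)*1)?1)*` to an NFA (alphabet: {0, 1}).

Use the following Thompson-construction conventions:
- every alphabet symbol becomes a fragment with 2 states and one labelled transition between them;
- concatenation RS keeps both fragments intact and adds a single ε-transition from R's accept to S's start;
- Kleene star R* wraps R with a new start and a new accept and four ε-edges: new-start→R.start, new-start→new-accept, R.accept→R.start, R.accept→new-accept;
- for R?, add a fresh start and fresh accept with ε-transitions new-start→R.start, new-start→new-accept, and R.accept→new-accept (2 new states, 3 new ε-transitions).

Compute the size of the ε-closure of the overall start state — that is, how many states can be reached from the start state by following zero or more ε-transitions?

12

Work bottom-up. For each fragment F, track |ε-closure(F.start)| and whether F's accept lies in that closure (i.e. whether F accepts ε). A single-symbol fragment has closure size 1 and does not accept ε.
  000 → same as the first factor's closure: C = 1
  (000)? → C = 1 (new start) + 1 (body) + 1 (new accept, via ε) = 3
  (000)?1 → C = 3 + 1 = 4 (closure spills across the concat boundary because the left factor accepts ε)
  ((000)?1)* → the star's fresh start ε-reaches both the body's start and the fresh accept: C = 2 + 4 = 6
  ((000)?1)*1 → the left operand accepts ε, so the closure extends into the next operand (via the concat ε-link); C = 6 + 1 = 7
  (((000)?1)*1)? → C = 1 (new start) + 7 (body) + 1 (new accept, via ε) = 9
  (((000)?1)*1)?1 → the left operand accepts ε, so the closure extends into the next operand (via the concat ε-link); C = 9 + 1 = 10
  ((((000)?1)*1)?1)* → new start has ε-edges to the inner start and to the new accept, so C = 2 + 10 = 12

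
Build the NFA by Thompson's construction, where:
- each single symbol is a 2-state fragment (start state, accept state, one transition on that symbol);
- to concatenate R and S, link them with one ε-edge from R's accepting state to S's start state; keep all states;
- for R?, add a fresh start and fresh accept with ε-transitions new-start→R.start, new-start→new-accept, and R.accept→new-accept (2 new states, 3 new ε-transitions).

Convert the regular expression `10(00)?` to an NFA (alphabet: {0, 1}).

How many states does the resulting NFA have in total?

10

Bottom-up over the parse tree:
Each of the 4 symbol leaves contributes a 2-state fragment.
  00 → 4 states
  (00)? → 6 states
  10(00)? → 10 states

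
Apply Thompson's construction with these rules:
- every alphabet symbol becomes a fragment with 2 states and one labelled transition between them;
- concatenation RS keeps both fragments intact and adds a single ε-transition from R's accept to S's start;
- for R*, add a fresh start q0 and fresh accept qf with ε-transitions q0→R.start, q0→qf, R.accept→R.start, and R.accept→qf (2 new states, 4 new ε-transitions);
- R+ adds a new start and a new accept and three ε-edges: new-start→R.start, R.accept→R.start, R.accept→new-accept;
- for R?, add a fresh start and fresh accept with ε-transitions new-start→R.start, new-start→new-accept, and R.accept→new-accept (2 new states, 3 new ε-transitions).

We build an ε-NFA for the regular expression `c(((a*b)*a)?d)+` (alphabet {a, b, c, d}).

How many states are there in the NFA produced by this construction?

18

Per subexpression:
Each of the 5 symbol leaves contributes a 2-state fragment.
  a* = 4 states
  a*b = 6 states
  (a*b)* = 8 states
  (a*b)*a = 10 states
  ((a*b)*a)? = 12 states
  ((a*b)*a)?d = 14 states
  (((a*b)*a)?d)+ = 16 states
  c(((a*b)*a)?d)+ = 18 states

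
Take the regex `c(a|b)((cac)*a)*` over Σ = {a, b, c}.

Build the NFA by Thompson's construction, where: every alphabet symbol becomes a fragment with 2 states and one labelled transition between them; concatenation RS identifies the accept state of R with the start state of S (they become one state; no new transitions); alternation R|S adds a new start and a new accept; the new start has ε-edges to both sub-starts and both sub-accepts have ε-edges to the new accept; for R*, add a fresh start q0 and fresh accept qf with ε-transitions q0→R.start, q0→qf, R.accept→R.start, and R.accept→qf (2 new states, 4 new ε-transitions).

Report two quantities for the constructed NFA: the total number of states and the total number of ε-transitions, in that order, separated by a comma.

15, 12

Bottom-up over the parse tree:
Each of the 7 symbol leaves contributes 2 states and 0 ε-transitions.
  a|b → 6 states, 4 ε-transitions
  cac → 4 states, 0 ε-transitions
  (cac)* → 6 states, 4 ε-transitions
  (cac)*a → 7 states, 4 ε-transitions
  ((cac)*a)* → 9 states, 8 ε-transitions
  c(a|b)((cac)*a)* → 15 states, 12 ε-transitions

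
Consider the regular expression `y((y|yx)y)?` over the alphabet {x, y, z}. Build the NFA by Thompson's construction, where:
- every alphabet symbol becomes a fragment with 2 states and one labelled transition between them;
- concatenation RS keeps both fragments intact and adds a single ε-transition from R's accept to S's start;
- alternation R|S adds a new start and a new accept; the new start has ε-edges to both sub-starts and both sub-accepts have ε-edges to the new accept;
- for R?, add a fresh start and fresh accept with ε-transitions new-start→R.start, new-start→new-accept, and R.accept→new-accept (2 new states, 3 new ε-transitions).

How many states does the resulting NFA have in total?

14

Bottom-up over the parse tree:
Each of the 5 symbol leaves contributes a 2-state fragment.
  yx → 4 states
  y|yx → 8 states
  (y|yx)y → 10 states
  ((y|yx)y)? → 12 states
  y((y|yx)y)? → 14 states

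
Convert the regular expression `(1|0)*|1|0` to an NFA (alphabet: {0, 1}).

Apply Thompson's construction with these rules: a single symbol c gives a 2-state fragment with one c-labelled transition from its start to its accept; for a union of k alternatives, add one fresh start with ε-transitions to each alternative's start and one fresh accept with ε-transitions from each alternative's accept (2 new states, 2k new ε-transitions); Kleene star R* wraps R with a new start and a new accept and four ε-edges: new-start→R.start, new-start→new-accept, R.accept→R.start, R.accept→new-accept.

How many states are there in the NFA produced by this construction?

Building bottom-up:
Each of the 4 symbol leaves contributes a 2-state fragment.
  1|0 : 6 states
  (1|0)* : 8 states
  (1|0)*|1|0 : 14 states

14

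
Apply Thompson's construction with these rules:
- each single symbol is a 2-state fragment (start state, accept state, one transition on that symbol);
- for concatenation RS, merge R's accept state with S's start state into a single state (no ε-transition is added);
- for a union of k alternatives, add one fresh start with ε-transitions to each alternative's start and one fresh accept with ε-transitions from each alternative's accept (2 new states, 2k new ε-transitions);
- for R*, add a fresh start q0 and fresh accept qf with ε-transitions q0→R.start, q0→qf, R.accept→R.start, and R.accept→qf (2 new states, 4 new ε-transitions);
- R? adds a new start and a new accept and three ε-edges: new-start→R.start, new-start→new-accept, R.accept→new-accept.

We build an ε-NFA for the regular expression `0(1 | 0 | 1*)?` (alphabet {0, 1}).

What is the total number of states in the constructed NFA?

13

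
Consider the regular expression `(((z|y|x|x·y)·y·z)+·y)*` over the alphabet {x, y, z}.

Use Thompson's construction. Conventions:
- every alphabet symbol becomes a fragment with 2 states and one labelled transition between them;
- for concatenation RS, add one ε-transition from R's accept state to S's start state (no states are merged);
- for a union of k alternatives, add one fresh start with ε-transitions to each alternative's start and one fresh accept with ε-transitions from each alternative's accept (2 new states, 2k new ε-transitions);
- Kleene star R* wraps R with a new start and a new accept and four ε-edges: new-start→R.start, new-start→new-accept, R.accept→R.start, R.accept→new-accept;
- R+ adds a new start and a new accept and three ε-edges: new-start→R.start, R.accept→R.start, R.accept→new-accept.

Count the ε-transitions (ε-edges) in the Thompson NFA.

Building bottom-up:
Each of the 8 symbol leaves contributes 0 ε-transitions.
  x·y = 1 ε-transition
  z|y|x|x·y = 9 ε-transitions
  (z|y|x|x·y)·y·z = 11 ε-transitions
  ((z|y|x|x·y)·y·z)+ = 14 ε-transitions
  ((z|y|x|x·y)·y·z)+·y = 15 ε-transitions
  (((z|y|x|x·y)·y·z)+·y)* = 19 ε-transitions

19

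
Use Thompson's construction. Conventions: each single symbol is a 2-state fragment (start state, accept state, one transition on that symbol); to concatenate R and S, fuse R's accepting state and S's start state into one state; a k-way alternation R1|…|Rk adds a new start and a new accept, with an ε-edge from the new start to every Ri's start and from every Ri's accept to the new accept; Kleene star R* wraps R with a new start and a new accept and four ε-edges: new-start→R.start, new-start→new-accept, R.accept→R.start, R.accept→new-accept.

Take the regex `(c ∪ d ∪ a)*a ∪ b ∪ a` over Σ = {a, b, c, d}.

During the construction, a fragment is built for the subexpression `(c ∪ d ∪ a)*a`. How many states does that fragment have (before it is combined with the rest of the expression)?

11

Fragment for `(c ∪ d ∪ a)*a`:
Each of the 4 symbol leaves contributes a 2-state fragment.
  c ∪ d ∪ a → 8 states
  (c ∪ d ∪ a)* → 10 states
  (c ∪ d ∪ a)*a → 11 states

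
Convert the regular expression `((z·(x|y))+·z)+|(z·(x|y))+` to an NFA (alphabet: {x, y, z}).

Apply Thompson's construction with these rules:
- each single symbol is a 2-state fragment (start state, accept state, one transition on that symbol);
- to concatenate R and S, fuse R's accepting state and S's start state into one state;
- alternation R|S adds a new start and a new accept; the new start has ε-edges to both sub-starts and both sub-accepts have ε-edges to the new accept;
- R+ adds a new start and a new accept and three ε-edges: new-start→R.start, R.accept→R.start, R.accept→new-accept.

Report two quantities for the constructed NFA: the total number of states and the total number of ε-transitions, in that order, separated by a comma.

23, 21

Recursing over subexpressions:
Each of the 7 symbol leaves contributes 2 states and 0 ε-transitions.
  x|y → 6 states, 4 ε-transitions
  z·(x|y) → 7 states, 4 ε-transitions
  (z·(x|y))+ → 9 states, 7 ε-transitions
  (z·(x|y))+·z → 10 states, 7 ε-transitions
  ((z·(x|y))+·z)+ → 12 states, 10 ε-transitions
  x|y → 6 states, 4 ε-transitions
  z·(x|y) → 7 states, 4 ε-transitions
  (z·(x|y))+ → 9 states, 7 ε-transitions
  ((z·(x|y))+·z)+|(z·(x|y))+ → 23 states, 21 ε-transitions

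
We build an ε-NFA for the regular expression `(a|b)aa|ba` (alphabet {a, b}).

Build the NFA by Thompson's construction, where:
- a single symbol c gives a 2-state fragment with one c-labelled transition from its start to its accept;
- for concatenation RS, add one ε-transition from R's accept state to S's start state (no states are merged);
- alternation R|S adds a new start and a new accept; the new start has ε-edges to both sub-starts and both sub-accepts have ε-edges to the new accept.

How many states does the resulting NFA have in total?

16

Bottom-up over the parse tree:
Each of the 6 symbol leaves contributes a 2-state fragment.
  a|b — 6 states
  (a|b)aa — 10 states
  ba — 4 states
  (a|b)aa|ba — 16 states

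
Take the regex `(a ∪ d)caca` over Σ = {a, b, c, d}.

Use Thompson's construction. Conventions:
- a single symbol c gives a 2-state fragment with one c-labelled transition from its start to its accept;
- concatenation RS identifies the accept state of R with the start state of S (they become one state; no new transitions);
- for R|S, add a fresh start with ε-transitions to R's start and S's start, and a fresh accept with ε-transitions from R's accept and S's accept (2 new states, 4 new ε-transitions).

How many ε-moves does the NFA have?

4

Recursing over subexpressions:
Each of the 6 symbol leaves contributes 0 ε-transitions.
  a ∪ d : 4 ε-transitions
  (a ∪ d)caca : 4 ε-transitions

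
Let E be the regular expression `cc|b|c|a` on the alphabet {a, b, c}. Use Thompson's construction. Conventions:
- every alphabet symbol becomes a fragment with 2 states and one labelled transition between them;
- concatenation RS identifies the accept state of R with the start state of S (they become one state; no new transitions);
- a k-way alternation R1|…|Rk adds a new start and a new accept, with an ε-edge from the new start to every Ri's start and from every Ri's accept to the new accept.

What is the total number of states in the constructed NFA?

Bottom-up over the parse tree:
Each of the 5 symbol leaves contributes a 2-state fragment.
  cc — 3 states
  cc|b|c|a — 11 states

11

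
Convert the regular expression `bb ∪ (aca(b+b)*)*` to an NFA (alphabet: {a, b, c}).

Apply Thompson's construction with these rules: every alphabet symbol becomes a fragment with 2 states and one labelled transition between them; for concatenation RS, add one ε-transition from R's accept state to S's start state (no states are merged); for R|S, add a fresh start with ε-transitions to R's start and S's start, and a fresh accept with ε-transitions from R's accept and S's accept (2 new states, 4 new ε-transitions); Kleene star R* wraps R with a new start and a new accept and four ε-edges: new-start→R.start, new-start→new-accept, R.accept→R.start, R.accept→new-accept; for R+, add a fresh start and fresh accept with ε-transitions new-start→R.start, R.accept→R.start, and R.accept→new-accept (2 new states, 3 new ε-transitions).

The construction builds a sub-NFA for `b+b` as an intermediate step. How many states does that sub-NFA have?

Fragment for `b+b`:
Each of the 2 symbol leaves contributes a 2-state fragment.
  b+ : 4 states
  b+b : 6 states

6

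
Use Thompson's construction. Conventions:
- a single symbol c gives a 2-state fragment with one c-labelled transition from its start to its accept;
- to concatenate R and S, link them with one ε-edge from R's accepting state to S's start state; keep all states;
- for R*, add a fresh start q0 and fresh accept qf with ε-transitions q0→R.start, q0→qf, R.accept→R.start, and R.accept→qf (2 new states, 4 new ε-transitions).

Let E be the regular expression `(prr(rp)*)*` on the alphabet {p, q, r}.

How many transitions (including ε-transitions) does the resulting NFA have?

17

Per subexpression:
Each of the 5 symbol leaves contributes 1 transition (1 symbol, 0 ε).
  rp = 3 transitions (2 symbol, 1 ε)
  (rp)* = 7 transitions (2 symbol, 5 ε)
  prr(rp)* = 13 transitions (5 symbol, 8 ε)
  (prr(rp)*)* = 17 transitions (5 symbol, 12 ε)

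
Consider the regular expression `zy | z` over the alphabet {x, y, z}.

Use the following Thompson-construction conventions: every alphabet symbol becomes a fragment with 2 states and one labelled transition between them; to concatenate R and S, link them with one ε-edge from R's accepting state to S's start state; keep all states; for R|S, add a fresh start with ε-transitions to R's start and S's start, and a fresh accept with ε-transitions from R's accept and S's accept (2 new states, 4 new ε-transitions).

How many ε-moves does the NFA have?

Bottom-up over the parse tree:
Each of the 3 symbol leaves contributes 0 ε-transitions.
  zy → 1 ε-transition
  zy | z → 5 ε-transitions

5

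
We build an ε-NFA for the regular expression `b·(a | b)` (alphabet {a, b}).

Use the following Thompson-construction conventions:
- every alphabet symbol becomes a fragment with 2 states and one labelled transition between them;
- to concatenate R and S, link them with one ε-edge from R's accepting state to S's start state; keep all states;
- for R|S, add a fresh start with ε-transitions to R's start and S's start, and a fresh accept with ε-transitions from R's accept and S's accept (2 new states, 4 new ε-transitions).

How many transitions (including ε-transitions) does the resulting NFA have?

8

Per subexpression:
Each of the 3 symbol leaves contributes 1 transition (1 symbol, 0 ε).
  a | b : 6 transitions (2 symbol, 4 ε)
  b·(a | b) : 8 transitions (3 symbol, 5 ε)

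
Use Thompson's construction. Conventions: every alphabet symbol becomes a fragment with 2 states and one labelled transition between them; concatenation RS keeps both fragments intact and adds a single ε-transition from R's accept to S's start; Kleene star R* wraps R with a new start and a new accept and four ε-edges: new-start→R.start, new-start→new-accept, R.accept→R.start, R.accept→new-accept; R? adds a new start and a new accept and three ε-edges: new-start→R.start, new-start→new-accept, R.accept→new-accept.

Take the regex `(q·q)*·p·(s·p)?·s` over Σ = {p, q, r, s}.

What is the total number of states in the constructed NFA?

16

Per subexpression:
Each of the 6 symbol leaves contributes a 2-state fragment.
  q·q : 4 states
  (q·q)* : 6 states
  s·p : 4 states
  (s·p)? : 6 states
  (q·q)*·p·(s·p)?·s : 16 states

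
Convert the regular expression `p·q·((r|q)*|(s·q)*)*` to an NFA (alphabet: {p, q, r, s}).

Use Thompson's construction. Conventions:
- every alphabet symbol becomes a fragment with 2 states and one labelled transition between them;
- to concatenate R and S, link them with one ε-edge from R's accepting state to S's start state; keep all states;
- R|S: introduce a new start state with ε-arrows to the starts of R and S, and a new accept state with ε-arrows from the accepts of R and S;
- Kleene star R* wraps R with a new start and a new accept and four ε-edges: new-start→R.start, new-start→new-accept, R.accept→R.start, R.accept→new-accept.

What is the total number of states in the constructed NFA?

22

Recursing over subexpressions:
Each of the 6 symbol leaves contributes a 2-state fragment.
  r|q → 6 states
  (r|q)* → 8 states
  s·q → 4 states
  (s·q)* → 6 states
  (r|q)*|(s·q)* → 16 states
  ((r|q)*|(s·q)*)* → 18 states
  p·q·((r|q)*|(s·q)*)* → 22 states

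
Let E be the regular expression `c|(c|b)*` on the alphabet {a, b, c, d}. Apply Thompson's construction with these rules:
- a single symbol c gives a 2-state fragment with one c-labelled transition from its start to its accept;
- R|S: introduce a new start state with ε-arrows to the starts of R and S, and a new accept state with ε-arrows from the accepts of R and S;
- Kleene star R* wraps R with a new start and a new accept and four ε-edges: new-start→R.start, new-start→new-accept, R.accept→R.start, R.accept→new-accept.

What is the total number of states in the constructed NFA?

12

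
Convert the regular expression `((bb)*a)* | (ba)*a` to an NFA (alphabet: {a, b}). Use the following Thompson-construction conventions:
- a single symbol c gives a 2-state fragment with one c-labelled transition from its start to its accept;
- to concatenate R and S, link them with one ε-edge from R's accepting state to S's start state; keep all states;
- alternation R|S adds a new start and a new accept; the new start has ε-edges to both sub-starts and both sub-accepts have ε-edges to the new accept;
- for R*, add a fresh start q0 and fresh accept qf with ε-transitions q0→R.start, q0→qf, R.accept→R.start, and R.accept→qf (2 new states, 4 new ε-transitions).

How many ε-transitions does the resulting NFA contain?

20

Building bottom-up:
Each of the 6 symbol leaves contributes 0 ε-transitions.
  bb : 1 ε-transition
  (bb)* : 5 ε-transitions
  (bb)*a : 6 ε-transitions
  ((bb)*a)* : 10 ε-transitions
  ba : 1 ε-transition
  (ba)* : 5 ε-transitions
  (ba)*a : 6 ε-transitions
  ((bb)*a)* | (ba)*a : 20 ε-transitions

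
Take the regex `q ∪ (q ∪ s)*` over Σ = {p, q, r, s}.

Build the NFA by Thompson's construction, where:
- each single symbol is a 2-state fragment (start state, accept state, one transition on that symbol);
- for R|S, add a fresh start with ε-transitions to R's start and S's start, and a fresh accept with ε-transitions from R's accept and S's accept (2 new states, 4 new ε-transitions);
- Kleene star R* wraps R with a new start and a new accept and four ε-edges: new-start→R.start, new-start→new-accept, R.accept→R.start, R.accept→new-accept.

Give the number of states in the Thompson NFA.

Per subexpression:
Each of the 3 symbol leaves contributes a 2-state fragment.
  q ∪ s → 6 states
  (q ∪ s)* → 8 states
  q ∪ (q ∪ s)* → 12 states

12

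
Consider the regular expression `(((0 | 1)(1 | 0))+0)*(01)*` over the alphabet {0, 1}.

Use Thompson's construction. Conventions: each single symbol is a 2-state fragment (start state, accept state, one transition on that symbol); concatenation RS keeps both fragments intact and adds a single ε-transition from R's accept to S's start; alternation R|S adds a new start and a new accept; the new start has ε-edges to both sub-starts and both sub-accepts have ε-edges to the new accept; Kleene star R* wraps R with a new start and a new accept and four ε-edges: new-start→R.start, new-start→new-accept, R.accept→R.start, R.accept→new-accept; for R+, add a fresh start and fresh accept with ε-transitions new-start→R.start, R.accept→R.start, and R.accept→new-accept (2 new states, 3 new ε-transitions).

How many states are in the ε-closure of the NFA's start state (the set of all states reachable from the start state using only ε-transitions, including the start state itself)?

9

Work bottom-up. For each fragment F, track |ε-closure(F.start)| and whether F's accept lies in that closure (i.e. whether F accepts ε). A single-symbol fragment has closure size 1 and does not accept ε.
  0 | 1 : new start ε-reaches every alternative's start; none of them accept ε, so the new accept is not reached: |closure| = 1 + 1 + 1 = 3
  1 | 0 : new start ε-reaches every alternative's start; none of them accept ε, so the new accept is not reached: |closure| = 1 + 1 + 1 = 3
  (0 | 1)(1 | 0) : same as the first factor's closure: |closure| = 3
  ((0 | 1)(1 | 0))+ : new start ε-reaches only the body's start; the new accept needs a symbol first: |closure| = 1 + 3 = 4
  ((0 | 1)(1 | 0))+0 : same as the first factor's closure: |closure| = 4
  (((0 | 1)(1 | 0))+0)* : new start has ε-edges to the inner start and to the new accept, so |closure| = 2 + 4 = 6
  01 : same as the first factor's closure: |closure| = 1
  (01)* : new start has ε-edges to the inner start and to the new accept, so |closure| = 2 + 1 = 3
  (((0 | 1)(1 | 0))+0)*(01)* : the left operand accepts ε, so the closure extends into the next operand (via the concat ε-link); |closure| = 6 + 3 = 9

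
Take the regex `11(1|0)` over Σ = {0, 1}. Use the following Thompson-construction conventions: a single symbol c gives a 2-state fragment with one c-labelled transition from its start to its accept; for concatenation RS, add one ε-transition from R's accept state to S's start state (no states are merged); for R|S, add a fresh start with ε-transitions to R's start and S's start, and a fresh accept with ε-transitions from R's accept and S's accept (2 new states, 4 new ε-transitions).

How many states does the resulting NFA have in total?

10

Per subexpression:
Each of the 4 symbol leaves contributes a 2-state fragment.
  1|0 — 6 states
  11(1|0) — 10 states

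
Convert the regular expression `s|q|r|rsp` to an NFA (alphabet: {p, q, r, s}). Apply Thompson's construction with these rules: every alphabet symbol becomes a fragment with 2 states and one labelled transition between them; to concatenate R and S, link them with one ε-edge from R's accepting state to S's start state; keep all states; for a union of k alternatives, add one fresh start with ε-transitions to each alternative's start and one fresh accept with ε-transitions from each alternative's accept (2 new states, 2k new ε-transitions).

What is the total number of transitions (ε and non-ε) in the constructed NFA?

16

Building bottom-up:
Each of the 6 symbol leaves contributes 1 transition (1 symbol, 0 ε).
  rsp → 5 transitions (3 symbol, 2 ε)
  s|q|r|rsp → 16 transitions (6 symbol, 10 ε)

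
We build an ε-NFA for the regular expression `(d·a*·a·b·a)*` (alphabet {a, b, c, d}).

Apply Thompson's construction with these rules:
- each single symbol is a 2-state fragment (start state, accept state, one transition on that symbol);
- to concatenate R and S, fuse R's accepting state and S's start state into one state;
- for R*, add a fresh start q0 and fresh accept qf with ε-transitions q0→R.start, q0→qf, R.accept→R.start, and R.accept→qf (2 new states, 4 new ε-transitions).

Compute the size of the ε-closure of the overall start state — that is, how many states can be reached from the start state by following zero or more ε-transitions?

3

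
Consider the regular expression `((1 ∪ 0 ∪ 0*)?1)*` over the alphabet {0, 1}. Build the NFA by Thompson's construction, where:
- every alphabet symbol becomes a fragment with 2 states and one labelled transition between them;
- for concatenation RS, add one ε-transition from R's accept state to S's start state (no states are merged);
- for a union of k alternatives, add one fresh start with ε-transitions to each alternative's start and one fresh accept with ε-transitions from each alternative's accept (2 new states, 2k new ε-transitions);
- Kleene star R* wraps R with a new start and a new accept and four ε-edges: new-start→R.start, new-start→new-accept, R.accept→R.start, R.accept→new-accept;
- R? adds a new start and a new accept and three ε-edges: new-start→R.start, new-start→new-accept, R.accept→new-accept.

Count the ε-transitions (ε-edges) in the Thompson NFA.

Building bottom-up:
Each of the 4 symbol leaves contributes 0 ε-transitions.
  0* — 4 ε-transitions
  1 ∪ 0 ∪ 0* — 10 ε-transitions
  (1 ∪ 0 ∪ 0*)? — 13 ε-transitions
  (1 ∪ 0 ∪ 0*)?1 — 14 ε-transitions
  ((1 ∪ 0 ∪ 0*)?1)* — 18 ε-transitions

18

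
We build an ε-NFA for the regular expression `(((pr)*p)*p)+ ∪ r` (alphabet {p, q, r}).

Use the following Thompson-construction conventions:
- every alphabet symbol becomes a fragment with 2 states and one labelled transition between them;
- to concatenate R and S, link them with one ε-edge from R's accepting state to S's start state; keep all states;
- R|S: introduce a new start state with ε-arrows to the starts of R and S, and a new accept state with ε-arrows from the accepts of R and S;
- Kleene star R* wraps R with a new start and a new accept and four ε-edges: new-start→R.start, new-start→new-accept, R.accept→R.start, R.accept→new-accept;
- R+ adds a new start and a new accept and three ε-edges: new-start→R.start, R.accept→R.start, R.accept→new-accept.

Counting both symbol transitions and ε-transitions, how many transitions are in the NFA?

23

Bottom-up over the parse tree:
Each of the 5 symbol leaves contributes 1 transition (1 symbol, 0 ε).
  pr — 3 transitions (2 symbol, 1 ε)
  (pr)* — 7 transitions (2 symbol, 5 ε)
  (pr)*p — 9 transitions (3 symbol, 6 ε)
  ((pr)*p)* — 13 transitions (3 symbol, 10 ε)
  ((pr)*p)*p — 15 transitions (4 symbol, 11 ε)
  (((pr)*p)*p)+ — 18 transitions (4 symbol, 14 ε)
  (((pr)*p)*p)+ ∪ r — 23 transitions (5 symbol, 18 ε)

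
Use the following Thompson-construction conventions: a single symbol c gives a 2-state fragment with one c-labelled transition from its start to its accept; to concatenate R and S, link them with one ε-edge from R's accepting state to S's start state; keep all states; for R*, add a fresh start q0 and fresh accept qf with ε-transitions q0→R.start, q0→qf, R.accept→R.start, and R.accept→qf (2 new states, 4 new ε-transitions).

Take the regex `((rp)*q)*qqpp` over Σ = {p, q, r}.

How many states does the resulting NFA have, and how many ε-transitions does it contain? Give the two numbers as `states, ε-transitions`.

18, 14

Building bottom-up:
Each of the 7 symbol leaves contributes 2 states and 0 ε-transitions.
  rp — 4 states, 1 ε-transition
  (rp)* — 6 states, 5 ε-transitions
  (rp)*q — 8 states, 6 ε-transitions
  ((rp)*q)* — 10 states, 10 ε-transitions
  ((rp)*q)*qqpp — 18 states, 14 ε-transitions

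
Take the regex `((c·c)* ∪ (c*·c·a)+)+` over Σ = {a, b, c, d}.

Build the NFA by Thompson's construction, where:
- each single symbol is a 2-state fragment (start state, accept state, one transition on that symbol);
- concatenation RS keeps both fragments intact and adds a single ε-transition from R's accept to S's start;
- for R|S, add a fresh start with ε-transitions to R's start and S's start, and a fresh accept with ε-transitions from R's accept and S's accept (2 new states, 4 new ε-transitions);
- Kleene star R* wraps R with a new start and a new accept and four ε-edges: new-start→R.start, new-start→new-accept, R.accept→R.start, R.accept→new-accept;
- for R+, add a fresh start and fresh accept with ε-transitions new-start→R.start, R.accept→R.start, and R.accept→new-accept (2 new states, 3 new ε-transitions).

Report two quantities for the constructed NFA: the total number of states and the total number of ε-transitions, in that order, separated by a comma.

20, 21

Building bottom-up:
Each of the 5 symbol leaves contributes 2 states and 0 ε-transitions.
  c·c : 4 states, 1 ε-transition
  (c·c)* : 6 states, 5 ε-transitions
  c* : 4 states, 4 ε-transitions
  c*·c·a : 8 states, 6 ε-transitions
  (c*·c·a)+ : 10 states, 9 ε-transitions
  (c·c)* ∪ (c*·c·a)+ : 18 states, 18 ε-transitions
  ((c·c)* ∪ (c*·c·a)+)+ : 20 states, 21 ε-transitions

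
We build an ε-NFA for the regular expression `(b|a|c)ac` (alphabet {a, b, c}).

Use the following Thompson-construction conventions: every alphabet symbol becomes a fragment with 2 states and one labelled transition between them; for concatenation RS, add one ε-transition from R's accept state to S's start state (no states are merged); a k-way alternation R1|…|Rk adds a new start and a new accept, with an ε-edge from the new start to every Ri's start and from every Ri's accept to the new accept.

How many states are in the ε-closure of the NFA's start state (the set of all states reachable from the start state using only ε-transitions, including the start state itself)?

4

Compute the ε-closure size of each fragment's start state recursively; a symbol fragment's start has no outgoing ε-edge, so its closure is just itself (size 1).
  b|a|c : C = 1 + 1 + 1 + 1 = 4 (the new accept is not ε-reachable since no branch accepts ε)
  (b|a|c)ac : same as the first factor's closure: C = 4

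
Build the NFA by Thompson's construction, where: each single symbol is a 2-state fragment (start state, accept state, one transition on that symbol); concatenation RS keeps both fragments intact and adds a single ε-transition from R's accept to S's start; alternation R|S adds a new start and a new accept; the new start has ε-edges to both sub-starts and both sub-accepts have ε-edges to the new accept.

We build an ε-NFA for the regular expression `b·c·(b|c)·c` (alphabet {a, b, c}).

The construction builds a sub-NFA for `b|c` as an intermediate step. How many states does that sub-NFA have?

Fragment for `b|c`:
Each of the 2 symbol leaves contributes a 2-state fragment.
  b|c → 6 states

6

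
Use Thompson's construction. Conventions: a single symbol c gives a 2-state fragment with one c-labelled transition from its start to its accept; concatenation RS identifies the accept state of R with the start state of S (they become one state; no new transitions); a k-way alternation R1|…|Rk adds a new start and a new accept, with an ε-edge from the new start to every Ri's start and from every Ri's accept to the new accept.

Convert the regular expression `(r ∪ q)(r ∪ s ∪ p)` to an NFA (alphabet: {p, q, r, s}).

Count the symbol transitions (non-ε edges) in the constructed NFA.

By structural recursion:
Each of the 5 symbol leaves contributes exactly 1 symbol transition.
  r ∪ q : 2 symbol transitions
  r ∪ s ∪ p : 3 symbol transitions
  (r ∪ q)(r ∪ s ∪ p) : 5 symbol transitions

5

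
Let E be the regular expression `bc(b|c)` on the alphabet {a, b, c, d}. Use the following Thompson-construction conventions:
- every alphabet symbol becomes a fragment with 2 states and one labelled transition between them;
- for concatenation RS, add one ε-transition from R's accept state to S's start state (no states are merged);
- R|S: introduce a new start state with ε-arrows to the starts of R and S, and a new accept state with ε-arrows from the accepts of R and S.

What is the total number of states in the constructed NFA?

10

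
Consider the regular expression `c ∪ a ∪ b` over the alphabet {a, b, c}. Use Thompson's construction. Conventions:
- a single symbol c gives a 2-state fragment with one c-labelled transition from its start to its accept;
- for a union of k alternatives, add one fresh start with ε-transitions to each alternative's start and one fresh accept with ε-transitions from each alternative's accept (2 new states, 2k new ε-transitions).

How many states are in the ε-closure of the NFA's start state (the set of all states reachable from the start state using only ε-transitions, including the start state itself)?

Work bottom-up. For each fragment F, track |ε-closure(F.start)| and whether F's accept lies in that closure (i.e. whether F accepts ε). A single-symbol fragment has closure size 1 and does not accept ε.
  c ∪ a ∪ b — C = 1 + 1 + 1 + 1 = 4 (the new accept is not ε-reachable since no branch accepts ε)

4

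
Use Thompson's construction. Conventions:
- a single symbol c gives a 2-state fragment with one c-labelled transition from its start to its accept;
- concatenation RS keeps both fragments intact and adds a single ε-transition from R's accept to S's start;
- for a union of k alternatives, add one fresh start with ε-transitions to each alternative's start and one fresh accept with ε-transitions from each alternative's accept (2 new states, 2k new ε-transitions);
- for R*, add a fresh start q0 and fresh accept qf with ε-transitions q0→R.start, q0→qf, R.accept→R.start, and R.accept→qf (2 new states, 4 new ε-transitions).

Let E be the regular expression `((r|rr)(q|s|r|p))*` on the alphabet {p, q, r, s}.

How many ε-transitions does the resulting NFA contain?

18

Bottom-up over the parse tree:
Each of the 7 symbol leaves contributes 0 ε-transitions.
  rr : 1 ε-transition
  r|rr : 5 ε-transitions
  q|s|r|p : 8 ε-transitions
  (r|rr)(q|s|r|p) : 14 ε-transitions
  ((r|rr)(q|s|r|p))* : 18 ε-transitions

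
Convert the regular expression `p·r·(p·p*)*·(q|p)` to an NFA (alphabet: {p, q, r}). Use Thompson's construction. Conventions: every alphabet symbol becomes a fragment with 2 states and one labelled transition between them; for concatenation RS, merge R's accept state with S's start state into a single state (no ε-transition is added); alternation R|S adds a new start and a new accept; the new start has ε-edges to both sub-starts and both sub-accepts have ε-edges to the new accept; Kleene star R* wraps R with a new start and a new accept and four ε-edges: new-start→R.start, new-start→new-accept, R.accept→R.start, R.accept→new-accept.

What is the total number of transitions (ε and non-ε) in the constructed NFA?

By structural recursion:
Each of the 6 symbol leaves contributes 1 transition (1 symbol, 0 ε).
  p* : 5 transitions (1 symbol, 4 ε)
  p·p* : 6 transitions (2 symbol, 4 ε)
  (p·p*)* : 10 transitions (2 symbol, 8 ε)
  q|p : 6 transitions (2 symbol, 4 ε)
  p·r·(p·p*)*·(q|p) : 18 transitions (6 symbol, 12 ε)

18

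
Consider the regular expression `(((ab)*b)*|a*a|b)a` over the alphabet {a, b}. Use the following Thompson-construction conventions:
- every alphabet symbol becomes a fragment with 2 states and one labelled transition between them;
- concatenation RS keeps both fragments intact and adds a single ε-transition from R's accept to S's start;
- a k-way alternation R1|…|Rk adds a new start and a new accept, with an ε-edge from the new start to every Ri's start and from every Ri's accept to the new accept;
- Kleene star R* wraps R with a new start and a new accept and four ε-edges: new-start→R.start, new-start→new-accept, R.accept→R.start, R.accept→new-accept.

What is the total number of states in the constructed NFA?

22

Per subexpression:
Each of the 7 symbol leaves contributes a 2-state fragment.
  ab → 4 states
  (ab)* → 6 states
  (ab)*b → 8 states
  ((ab)*b)* → 10 states
  a* → 4 states
  a*a → 6 states
  ((ab)*b)*|a*a|b → 20 states
  (((ab)*b)*|a*a|b)a → 22 states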